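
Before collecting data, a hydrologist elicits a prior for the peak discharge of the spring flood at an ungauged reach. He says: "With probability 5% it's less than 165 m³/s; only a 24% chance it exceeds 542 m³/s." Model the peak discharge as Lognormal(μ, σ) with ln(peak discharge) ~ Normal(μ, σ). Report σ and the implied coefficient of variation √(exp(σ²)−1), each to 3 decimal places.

If T ~ Lognormal(μ,σ) then ln T ~ Normal(μ,σ), so the p-quantile of ln T is μ + z_p·σ.
ln(165) = 5.106 and ln(542) = 6.295; z_{0.05} = -1.645, z_{0.76} = 0.7063.
σ = (6.295 − 5.106)/(0.7063 − (-1.645)) = 0.506.
μ = 5.106 − (-1.645)·0.506 = 5.938.
CV = √(exp(σ²)−1) = √(exp(0.2559)−1) = 0.540.

σ ≈ 0.506, CV ≈ 0.540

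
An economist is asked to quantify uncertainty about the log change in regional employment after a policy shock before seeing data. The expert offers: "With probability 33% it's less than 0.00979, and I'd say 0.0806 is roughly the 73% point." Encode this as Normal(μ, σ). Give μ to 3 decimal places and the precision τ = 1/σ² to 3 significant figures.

μ = 0.039, τ = 221

For Normal(μ,σ), the p-quantile is μ + z_p·σ. Here z_{0.33} = -0.4399, z_{0.73} = 0.6128.
So 0.00979 = μ − 0.4399σ and 0.0806 = μ + 0.6128σ.
Subtracting: σ = (0.0806 − 0.00979)/(0.6128 − (-0.4399)) = 0.067.
Then μ = 0.00979 − (-0.4399)·0.067 = 0.039.
Precision τ = 1/σ² = 1/0.06726² = 221.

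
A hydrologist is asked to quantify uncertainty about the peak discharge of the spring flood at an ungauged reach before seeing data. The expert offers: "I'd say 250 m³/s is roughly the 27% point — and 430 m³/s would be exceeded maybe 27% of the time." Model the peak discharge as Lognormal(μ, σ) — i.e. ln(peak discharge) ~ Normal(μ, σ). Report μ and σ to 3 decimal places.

μ ≈ 5.793, σ ≈ 0.442

If T ~ Lognormal(μ,σ) then ln T ~ Normal(μ,σ), so the p-quantile of ln T is μ + z_p·σ.
ln(250) = 5.521 and ln(430) = 6.064; z_{0.27} = -0.6128, z_{0.73} = 0.6128.
σ = (6.064 − 5.521)/(0.6128 − (-0.6128)) = 0.442.
μ = 5.521 − (-0.6128)·0.442 = 5.793.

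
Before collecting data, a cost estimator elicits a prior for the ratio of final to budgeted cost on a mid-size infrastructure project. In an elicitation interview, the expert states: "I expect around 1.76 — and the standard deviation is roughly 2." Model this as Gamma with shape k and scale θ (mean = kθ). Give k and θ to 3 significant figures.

k ≈ 0.774, θ ≈ 2.27

For Gamma(k, scale θ): mean = kθ, variance = kθ², so CV = 1/√k.
CV = SD/mean = 2/1.76 = 1.136, hence k = 1/CV² = 0.774.
Then θ = mean/k = 1.76/0.774 = 2.27.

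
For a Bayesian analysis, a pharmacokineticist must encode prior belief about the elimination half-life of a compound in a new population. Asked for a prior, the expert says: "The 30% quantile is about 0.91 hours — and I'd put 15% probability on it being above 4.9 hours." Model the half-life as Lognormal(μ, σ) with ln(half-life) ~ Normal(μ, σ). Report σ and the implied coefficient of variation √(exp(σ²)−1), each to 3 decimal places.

σ ≈ 1.079, CV ≈ 1.484

If T ~ Lognormal(μ,σ) then ln T ~ Normal(μ,σ), so the p-quantile of ln T is μ + z_p·σ.
ln(0.91) = -0.09431 and ln(4.9) = 1.589; z_{0.3} = -0.5244, z_{0.85} = 1.036.
σ = (1.589 − -0.09431)/(1.036 − (-0.5244)) = 1.079.
μ = -0.09431 − (-0.5244)·1.079 = 0.471.
CV = √(exp(σ²)−1) = √(exp(1.1634)−1) = 1.484.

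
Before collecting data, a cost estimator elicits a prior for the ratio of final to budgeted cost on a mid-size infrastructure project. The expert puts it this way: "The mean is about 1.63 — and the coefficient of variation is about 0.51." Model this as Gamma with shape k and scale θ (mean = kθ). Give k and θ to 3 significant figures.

k ≈ 3.84, θ ≈ 0.424

For Gamma(k, scale θ): mean = kθ, variance = kθ², so CV = 1/√k.
CV = 0.51, hence k = 1/CV² = 3.84.
Then θ = mean/k = 1.63/3.84 = 0.424.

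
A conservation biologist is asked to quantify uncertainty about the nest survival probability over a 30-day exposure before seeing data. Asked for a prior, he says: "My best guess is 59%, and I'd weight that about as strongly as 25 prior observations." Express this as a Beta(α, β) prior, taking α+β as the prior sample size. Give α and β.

Under the effective-sample-size interpretation, Beta(α, β) has prior mean α/(α+β) and prior sample size α+β.
So α+β = 25 and α/(α+β) = 0.59, giving α = 0.59·25 = 14.75 and β = 25 − 14.75 = 10.25.

α = 14.75, β = 10.25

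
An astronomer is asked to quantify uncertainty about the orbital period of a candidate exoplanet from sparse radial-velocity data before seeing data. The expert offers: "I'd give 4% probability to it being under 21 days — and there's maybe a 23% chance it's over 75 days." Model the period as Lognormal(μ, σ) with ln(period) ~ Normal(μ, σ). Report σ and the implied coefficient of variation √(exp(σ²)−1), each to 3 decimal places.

σ ≈ 0.511, CV ≈ 0.547

If T ~ Lognormal(μ,σ) then ln T ~ Normal(μ,σ), so the p-quantile of ln T is μ + z_p·σ.
ln(21) = 3.045 and ln(75) = 4.317; z_{0.04} = -1.751, z_{0.77} = 0.7388.
σ = (4.317 − 3.045)/(0.7388 − (-1.751)) = 0.511.
μ = 3.045 − (-1.751)·0.511 = 3.940.
CV = √(exp(σ²)−1) = √(exp(0.2615)−1) = 0.547.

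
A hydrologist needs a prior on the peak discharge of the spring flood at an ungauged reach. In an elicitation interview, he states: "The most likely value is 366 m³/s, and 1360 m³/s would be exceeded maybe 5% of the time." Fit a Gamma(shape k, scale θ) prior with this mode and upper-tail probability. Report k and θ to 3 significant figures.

Gamma(k,θ) with k>1 has mode (k−1)θ, so θ = 366/(k−1).
Need P(X < 1360) = 0.95 with θ tied to k this way. Start at k = 2, θ = 366: P(X<1360) ≈ 0.885.
Too low — raise k to concentrate. Iterating converges to k ≈ 2.48.
Then θ = 366/(2.48−1) ≈ 247.

k ≈ 2.48, θ ≈ 247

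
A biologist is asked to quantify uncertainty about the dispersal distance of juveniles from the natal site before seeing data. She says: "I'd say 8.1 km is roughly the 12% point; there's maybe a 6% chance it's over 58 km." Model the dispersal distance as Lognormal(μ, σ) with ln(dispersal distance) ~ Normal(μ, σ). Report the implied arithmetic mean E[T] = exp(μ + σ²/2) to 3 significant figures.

If T ~ Lognormal(μ,σ) then ln T ~ Normal(μ,σ), so the p-quantile of ln T is μ + z_p·σ.
ln(8.1) = 2.092 and ln(58) = 4.06; z_{0.12} = -1.175, z_{0.94} = 1.555.
σ = (4.06 − 2.092)/(1.555 − (-1.175)) = 0.721.
μ = 2.092 − (-1.175)·0.721 = 2.939.
E[T] = exp(μ + σ²/2) = exp(2.939 + 0.2600) = 24.5 km.

E[T] ≈ 24.5 km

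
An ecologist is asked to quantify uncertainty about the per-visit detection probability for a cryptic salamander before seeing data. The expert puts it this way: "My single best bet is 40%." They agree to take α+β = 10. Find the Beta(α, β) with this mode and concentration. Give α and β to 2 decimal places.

For α,β > 1 the Beta mode is (α−1)/(α+β−2). With α+β = 10, the mode is (α−1)/8.
Set (α−1)/8 = 0.4 → α = 1 + 0.4·8 = 4.20.
β = 10 − α = 5.80.

α = 4.20, β = 5.80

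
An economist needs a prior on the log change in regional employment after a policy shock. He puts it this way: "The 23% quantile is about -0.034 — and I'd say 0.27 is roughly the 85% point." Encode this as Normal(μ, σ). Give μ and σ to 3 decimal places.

μ = 0.093, σ = 0.171

For Normal(μ,σ), the p-quantile is μ + z_p·σ. Here z_{0.23} = -0.7388, z_{0.85} = 1.036.
So -0.034 = μ − 0.7388σ and 0.27 = μ + 1.036σ.
Subtracting: σ = (0.27 − -0.034)/(1.036 − (-0.7388)) = 0.171.
Then μ = -0.034 − (-0.7388)·0.171 = 0.093.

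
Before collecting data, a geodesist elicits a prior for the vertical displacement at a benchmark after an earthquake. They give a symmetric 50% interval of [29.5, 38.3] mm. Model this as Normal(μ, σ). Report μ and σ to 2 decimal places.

A symmetric 50% interval runs μ ± z·σ with z = 0.6745.
Half-width = 4.4, so σ = 4.4/0.6745 = 6.52.
μ is the interval midpoint, 33.90.

μ = 33.90, σ = 6.52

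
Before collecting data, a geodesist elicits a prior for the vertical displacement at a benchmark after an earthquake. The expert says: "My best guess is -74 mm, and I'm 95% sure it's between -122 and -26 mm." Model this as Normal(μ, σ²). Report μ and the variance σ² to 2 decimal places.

A symmetric 95% interval runs μ ± z·σ with z = 1.96.
Half-width = 48, so σ = 48/1.96 = 24.490 and σ² = 599.77.
μ is the stated best guess, -74.00.

μ = -74.00, σ² = 599.77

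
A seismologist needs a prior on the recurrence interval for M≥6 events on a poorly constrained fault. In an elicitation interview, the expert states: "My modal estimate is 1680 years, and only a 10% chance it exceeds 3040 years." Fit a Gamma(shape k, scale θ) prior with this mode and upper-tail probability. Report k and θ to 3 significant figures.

k ≈ 6.42, θ ≈ 310

Gamma(k,θ) with k>1 has mode (k−1)θ, so θ = 1680/(k−1).
Need P(X < 3040) = 0.9 with θ tied to k this way. Start at k = 2, θ = 1680: P(X<3040) ≈ 0.540.
Too low — raise k to concentrate. Iterating converges to k ≈ 6.42.
Then θ = 1680/(6.42−1) ≈ 310.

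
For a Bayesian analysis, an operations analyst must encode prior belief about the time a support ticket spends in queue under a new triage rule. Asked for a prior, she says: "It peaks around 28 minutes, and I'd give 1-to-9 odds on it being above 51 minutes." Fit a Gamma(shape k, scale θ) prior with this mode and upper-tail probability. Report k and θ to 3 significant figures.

Gamma(k,θ) with k>1 has mode (k−1)θ, so θ = 28/(k−1).
Need P(X < 51) = 0.9 with θ tied to k this way. Start at k = 2, θ = 28: P(X<51) ≈ 0.544.
Too low — raise k to concentrate. Iterating converges to k ≈ 6.3.
Then θ = 28/(6.3−1) ≈ 5.28.

k ≈ 6.3, θ ≈ 5.28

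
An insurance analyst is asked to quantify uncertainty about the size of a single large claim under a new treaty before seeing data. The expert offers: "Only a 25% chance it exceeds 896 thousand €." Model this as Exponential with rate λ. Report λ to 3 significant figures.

λ ≈ 0.00155

P(T > 896.0) = e^(−λ·896.0) = 0.25, so λ = −ln(0.25)/896.0 = 0.00155.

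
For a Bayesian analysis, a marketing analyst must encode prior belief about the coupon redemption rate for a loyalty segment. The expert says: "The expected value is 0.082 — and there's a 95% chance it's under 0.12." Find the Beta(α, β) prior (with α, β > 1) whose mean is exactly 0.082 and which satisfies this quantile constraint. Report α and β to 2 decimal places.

α ≈ 13.32, β ≈ 149.14

With mean 0.082 fixed, write α = 0.082s, β = 0.918s where s = α+β.
Need P(θ < 0.12) = 0.95 under Beta(0.082s, 0.918s). Normal approximation: (q−m)/√(m(1−m)/s) ≈ z_{0.95} = 1.64, so s ≈ 0.082·0.918·(1.64)²/(0.12−0.082)² = 141.0.
At s = 141.0: P(θ<0.12) ≈ 0.939. Adjusting to match 0.95 gives s ≈ 162.46.
So α = 0.082·162.46 ≈ 13.32, β = 0.918·162.46 ≈ 149.14.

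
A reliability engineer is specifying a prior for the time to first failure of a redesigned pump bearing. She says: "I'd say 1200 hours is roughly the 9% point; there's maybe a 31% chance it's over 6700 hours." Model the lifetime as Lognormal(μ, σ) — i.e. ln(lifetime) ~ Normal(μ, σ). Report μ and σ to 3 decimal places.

μ ≈ 8.346, σ ≈ 0.936

If T ~ Lognormal(μ,σ) then ln T ~ Normal(μ,σ), so the p-quantile of ln T is μ + z_p·σ.
ln(1200) = 7.09 and ln(6700) = 8.81; z_{0.09} = -1.341, z_{0.69} = 0.4959.
σ = (8.81 − 7.09)/(0.4959 − (-1.341)) = 0.936.
μ = 7.09 − (-1.341)·0.936 = 8.346.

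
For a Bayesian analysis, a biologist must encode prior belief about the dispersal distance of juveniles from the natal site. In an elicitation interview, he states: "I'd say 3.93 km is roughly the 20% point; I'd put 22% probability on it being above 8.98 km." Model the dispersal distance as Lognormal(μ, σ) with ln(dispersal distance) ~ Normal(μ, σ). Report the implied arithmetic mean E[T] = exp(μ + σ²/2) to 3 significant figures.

E[T] ≈ 6.89 km

If T ~ Lognormal(μ,σ) then ln T ~ Normal(μ,σ), so the p-quantile of ln T is μ + z_p·σ.
ln(3.93) = 1.369 and ln(8.98) = 2.195; z_{0.2} = -0.8416, z_{0.78} = 0.7722.
σ = (2.195 − 1.369)/(0.7722 − (-0.8416)) = 0.512.
μ = 1.369 − (-0.8416)·0.512 = 1.800.
E[T] = exp(μ + σ²/2) = exp(1.800 + 0.1311) = 6.89 km.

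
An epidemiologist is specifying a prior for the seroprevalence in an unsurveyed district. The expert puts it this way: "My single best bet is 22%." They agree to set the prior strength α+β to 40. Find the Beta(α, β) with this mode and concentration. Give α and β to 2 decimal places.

α = 9.36, β = 30.64

For α,β > 1 the Beta mode is (α−1)/(α+β−2). With α+β = 40, the mode is (α−1)/38.
Set (α−1)/38 = 0.22 → α = 1 + 0.22·38 = 9.36.
β = 40 − α = 30.64.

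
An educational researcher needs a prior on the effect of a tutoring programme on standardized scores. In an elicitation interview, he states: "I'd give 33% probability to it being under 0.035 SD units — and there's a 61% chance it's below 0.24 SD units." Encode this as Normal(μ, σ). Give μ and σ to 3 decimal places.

μ = 0.160, σ = 0.285

For Normal(μ,σ), the p-quantile is μ + z_p·σ. Here z_{0.33} = -0.4399, z_{0.61} = 0.2793.
So 0.035 = μ − 0.4399σ and 0.24 = μ + 0.2793σ.
Subtracting: σ = (0.24 − 0.035)/(0.2793 − (-0.4399)) = 0.285.
Then μ = 0.035 − (-0.4399)·0.285 = 0.160.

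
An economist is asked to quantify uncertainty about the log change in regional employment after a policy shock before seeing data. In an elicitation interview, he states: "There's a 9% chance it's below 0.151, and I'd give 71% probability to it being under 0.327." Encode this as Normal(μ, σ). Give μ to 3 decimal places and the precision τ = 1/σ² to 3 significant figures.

μ = 0.276, τ = 116

For Normal(μ,σ), the p-quantile is μ + z_p·σ. Here z_{0.09} = -1.341, z_{0.71} = 0.5534.
So 0.151 = μ − 1.341σ and 0.327 = μ + 0.5534σ.
Subtracting: σ = (0.327 − 0.151)/(0.5534 − (-1.341)) = 0.093.
Then μ = 0.151 − (-1.341)·0.093 = 0.276.
Precision τ = 1/σ² = 1/0.09292² = 116.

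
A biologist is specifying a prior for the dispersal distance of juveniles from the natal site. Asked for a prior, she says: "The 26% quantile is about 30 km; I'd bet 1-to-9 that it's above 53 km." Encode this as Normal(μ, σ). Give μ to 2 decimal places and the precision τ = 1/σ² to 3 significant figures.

The p-quantile of Normal(μ,σ) is μ + z_p·σ, with z_{0.26} = -0.6433 and z_{0.9} = 1.282.
Eliminate σ: μ = (z₂·x₁ − z₁·x₂)/(z₂ − z₁) = (1.282·30 − (-0.6433)·53)/1.925 = 37.69.
Then σ = (x₂ − x₁)/(z₂ − z₁) = (53 − 30)/1.925 = 11.95.
Precision τ = 1/σ² = 1/11.95² = 0.007.

μ = 37.69, τ = 0.007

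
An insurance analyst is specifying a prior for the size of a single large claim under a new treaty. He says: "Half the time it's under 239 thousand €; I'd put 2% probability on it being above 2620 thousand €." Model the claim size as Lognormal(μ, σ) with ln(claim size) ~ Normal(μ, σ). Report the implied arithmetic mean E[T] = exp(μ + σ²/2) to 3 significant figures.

If T ~ Lognormal(μ,σ) then ln T ~ Normal(μ,σ), so the p-quantile of ln T is μ + z_p·σ.
ln(239) = 5.476 and ln(2620) = 7.871; z_{0.5} = 0, z_{0.98} = 2.054.
σ = (7.871 − 5.476)/(2.054 − (0)) = 1.166.
μ = 5.476 − (0)·1.166 = 5.476.
E[T] = exp(μ + σ²/2) = exp(5.476 + 0.6797) = 472 thousand €.

E[T] ≈ 472 thousand €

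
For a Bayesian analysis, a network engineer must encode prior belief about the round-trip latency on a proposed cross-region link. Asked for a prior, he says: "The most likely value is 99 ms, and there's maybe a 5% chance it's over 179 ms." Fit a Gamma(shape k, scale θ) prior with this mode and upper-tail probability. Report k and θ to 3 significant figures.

Gamma(k,θ) with k>1 has mode (k−1)θ, so θ = 99/(k−1).
Need P(X < 179) = 0.95 with θ tied to k this way. Start at k = 2, θ = 99: P(X<179) ≈ 0.540.
Too low — raise k to concentrate. Iterating converges to k ≈ 8.94.
Then θ = 99/(8.94−1) ≈ 12.5.

k ≈ 8.94, θ ≈ 12.5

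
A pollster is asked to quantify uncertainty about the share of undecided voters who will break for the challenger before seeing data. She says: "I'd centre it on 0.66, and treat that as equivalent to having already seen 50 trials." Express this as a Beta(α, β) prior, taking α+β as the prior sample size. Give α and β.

Under the effective-sample-size interpretation, Beta(α, β) has prior mean α/(α+β) and prior sample size α+β.
So α+β = 50 and α/(α+β) = 0.66, giving α = 0.66·50 = 33 and β = 50 − 33 = 17.

α = 33, β = 17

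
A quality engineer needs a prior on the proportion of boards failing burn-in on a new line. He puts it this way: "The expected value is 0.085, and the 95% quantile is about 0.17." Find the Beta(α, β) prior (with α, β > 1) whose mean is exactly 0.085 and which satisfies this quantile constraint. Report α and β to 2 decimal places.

α ≈ 3.16, β ≈ 34.01

With mean 0.085 fixed, write α = 0.085s, β = 0.915s where s = α+β.
Need P(θ < 0.17) = 0.95 under Beta(0.085s, 0.915s). Normal approximation: (q−m)/√(m(1−m)/s) ≈ z_{0.95} = 1.64, so s ≈ 0.085·0.915·(1.64)²/(0.17−0.085)² = 29.1.
At s = 29.1: P(θ<0.17) ≈ 0.932. Adjusting to match 0.95 gives s ≈ 37.17.
So α = 0.085·37.17 ≈ 3.16, β = 0.915·37.17 ≈ 34.01.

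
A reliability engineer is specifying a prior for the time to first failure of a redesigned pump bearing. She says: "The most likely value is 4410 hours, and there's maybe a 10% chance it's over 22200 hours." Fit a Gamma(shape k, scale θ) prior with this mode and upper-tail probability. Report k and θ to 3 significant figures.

Gamma(k,θ) with k>1 has mode (k−1)θ, so θ = 4410/(k−1).
Need P(X < 22200) = 0.9 with θ tied to k this way. Start at k = 2, θ = 4410: P(X<22200) ≈ 0.961.
Too high — lower k to spread out. Iterating converges to k ≈ 1.68.
Then θ = 4410/(1.68−1) ≈ 6530.

k ≈ 1.68, θ ≈ 6530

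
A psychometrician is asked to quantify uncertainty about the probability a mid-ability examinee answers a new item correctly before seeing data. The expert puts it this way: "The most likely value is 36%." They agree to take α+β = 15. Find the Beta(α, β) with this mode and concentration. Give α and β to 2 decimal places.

For α,β > 1 the Beta mode is (α−1)/(α+β−2). With α+β = 15, the mode is (α−1)/13.
Set (α−1)/13 = 0.36 → α = 1 + 0.36·13 = 5.68.
β = 15 − α = 9.32.

α = 5.68, β = 9.32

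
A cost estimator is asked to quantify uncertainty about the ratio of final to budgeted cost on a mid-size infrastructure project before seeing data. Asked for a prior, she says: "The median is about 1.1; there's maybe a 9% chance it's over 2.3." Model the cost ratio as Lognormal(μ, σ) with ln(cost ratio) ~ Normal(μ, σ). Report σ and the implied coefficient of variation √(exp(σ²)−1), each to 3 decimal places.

σ ≈ 0.550, CV ≈ 0.595

If T ~ Lognormal(μ,σ) then ln T ~ Normal(μ,σ), so the p-quantile of ln T is μ + z_p·σ.
ln(1.1) = 0.09531 and ln(2.3) = 0.8329; z_{0.5} = 0, z_{0.91} = 1.341.
σ = (0.8329 − 0.09531)/(1.341 − (0)) = 0.550.
μ = 0.09531 − (0)·0.550 = 0.095.
CV = √(exp(σ²)−1) = √(exp(0.3027)−1) = 0.595.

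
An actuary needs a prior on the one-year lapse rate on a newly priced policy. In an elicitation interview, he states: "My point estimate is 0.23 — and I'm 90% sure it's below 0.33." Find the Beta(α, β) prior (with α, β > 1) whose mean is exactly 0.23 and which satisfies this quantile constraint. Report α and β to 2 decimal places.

α ≈ 7.06, β ≈ 23.62

With mean 0.23 fixed, write α = 0.23s, β = 0.77s where s = α+β.
Need P(θ < 0.33) = 0.9 under Beta(0.23s, 0.77s). Normal approximation: (q−m)/√(m(1−m)/s) ≈ z_{0.9} = 1.28, so s ≈ 0.23·0.77·(1.28)²/(0.33−0.23)² = 29.1.
At s = 29.1: P(θ<0.33) ≈ 0.895. Adjusting to match 0.9 gives s ≈ 30.68.
So α = 0.23·30.68 ≈ 7.06, β = 0.77·30.68 ≈ 23.62.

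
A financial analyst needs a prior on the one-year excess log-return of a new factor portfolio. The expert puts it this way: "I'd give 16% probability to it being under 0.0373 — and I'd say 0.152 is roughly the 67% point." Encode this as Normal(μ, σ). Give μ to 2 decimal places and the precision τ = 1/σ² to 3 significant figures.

For Normal(μ,σ), the p-quantile is μ + z_p·σ. Here z_{0.16} = -0.9945, z_{0.67} = 0.4399.
So 0.0373 = μ − 0.9945σ and 0.152 = μ + 0.4399σ.
Subtracting: σ = (0.152 − 0.0373)/(0.4399 − (-0.9945)) = 0.08.
Then μ = 0.0373 − (-0.9945)·0.08 = 0.12.
Precision τ = 1/σ² = 1/0.07997² = 156.

μ = 0.12, τ = 156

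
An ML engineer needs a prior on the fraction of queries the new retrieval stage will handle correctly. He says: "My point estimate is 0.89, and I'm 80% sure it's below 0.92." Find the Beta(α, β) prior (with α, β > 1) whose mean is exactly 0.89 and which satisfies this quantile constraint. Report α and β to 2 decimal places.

With mean 0.89 fixed, write α = 0.89s, β = 0.11s where s = α+β.
Need P(θ < 0.92) = 0.8 under Beta(0.89s, 0.11s). Normal approximation: (q−m)/√(m(1−m)/s) ≈ z_{0.8} = 0.842, so s ≈ 0.89·0.11·(0.842)²/(0.92−0.89)² = 77.1.
At s = 77.1: P(θ<0.92) ≈ 0.795. Adjusting to match 0.8 gives s ≈ 79.93.
So α = 0.89·79.93 ≈ 71.14, β = 0.11·79.93 ≈ 8.79.

α ≈ 71.14, β ≈ 8.79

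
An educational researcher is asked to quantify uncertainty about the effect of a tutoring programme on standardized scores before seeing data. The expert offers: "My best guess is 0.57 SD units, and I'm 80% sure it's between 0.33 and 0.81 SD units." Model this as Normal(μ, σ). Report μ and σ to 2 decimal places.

A symmetric 80% interval runs μ ± z·σ with z = 1.282.
Half-width = 0.24, so σ = 0.24/1.282 = 0.19.
μ is the stated best guess, 0.57.

μ = 0.57, σ = 0.19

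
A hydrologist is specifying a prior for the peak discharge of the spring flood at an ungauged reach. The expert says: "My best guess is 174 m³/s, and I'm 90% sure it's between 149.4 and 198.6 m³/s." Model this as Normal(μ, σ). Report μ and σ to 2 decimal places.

μ = 174.00, σ = 14.96

A symmetric 90% interval runs μ ± z·σ with z = 1.645.
Half-width = 24.6, so σ = 24.6/1.645 = 14.96.
μ is the stated best guess, 174.00.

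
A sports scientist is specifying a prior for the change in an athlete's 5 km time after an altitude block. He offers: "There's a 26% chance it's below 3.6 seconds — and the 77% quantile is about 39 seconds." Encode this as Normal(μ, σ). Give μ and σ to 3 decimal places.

For Normal(μ,σ), the p-quantile is μ + z_p·σ. Here z_{0.26} = -0.6433, z_{0.77} = 0.7388.
So 3.6 = μ − 0.6433σ and 39 = μ + 0.7388σ.
Subtracting: σ = (39 − 3.6)/(0.7388 − (-0.6433)) = 25.611.
Then μ = 3.6 − (-0.6433)·25.611 = 20.077.

μ = 20.077, σ = 25.611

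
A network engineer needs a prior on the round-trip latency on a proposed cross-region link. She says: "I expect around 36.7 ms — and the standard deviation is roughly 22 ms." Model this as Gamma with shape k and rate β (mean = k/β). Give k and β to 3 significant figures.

k ≈ 2.78, β ≈ 0.0758

For Gamma(k, rate β): mean = k/β, variance = k/β², so CV = 1/√k.
CV = SD/mean = 22/36.7 = 0.5995, hence k = 1/CV² = 2.78.
Then β = k/mean = 2.78/36.7 = 0.0758.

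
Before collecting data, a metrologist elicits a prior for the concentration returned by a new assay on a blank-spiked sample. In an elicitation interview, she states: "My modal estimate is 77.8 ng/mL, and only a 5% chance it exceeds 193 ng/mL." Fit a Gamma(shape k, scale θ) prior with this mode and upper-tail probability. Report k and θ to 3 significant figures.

k ≈ 4.29, θ ≈ 23.6

Gamma(k,θ) with k>1 has mode (k−1)θ, so θ = 77.8/(k−1).
Need P(X < 193) = 0.95 with θ tied to k this way. Start at k = 2, θ = 77.8: P(X<193) ≈ 0.709.
Too low — raise k to concentrate. Iterating converges to k ≈ 4.29.
Then θ = 77.8/(4.29−1) ≈ 23.6.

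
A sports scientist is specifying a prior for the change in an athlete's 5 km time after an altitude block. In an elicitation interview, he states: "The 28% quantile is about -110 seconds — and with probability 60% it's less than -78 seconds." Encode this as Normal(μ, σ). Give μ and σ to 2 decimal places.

μ = -87.70, σ = 38.27

The p-quantile of Normal(μ,σ) is μ + z_p·σ, with z_{0.28} = -0.5828 and z_{0.6} = 0.2533.
Eliminate σ: μ = (z₂·x₁ − z₁·x₂)/(z₂ − z₁) = (0.2533·-110 − (-0.5828)·-78)/0.8362 = -87.70.
Then σ = (x₂ − x₁)/(z₂ − z₁) = (-78 − -110)/0.8362 = 38.27.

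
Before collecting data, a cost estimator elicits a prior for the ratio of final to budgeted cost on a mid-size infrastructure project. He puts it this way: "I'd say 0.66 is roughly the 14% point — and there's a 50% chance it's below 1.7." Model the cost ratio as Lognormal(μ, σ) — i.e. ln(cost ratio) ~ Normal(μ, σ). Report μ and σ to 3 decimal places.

μ ≈ 0.531, σ ≈ 0.876

If T ~ Lognormal(μ,σ) then ln T ~ Normal(μ,σ), so the p-quantile of ln T is μ + z_p·σ.
ln(0.66) = -0.4155 and ln(1.7) = 0.5306; z_{0.14} = -1.08, z_{0.5} = 0.
σ = (0.5306 − -0.4155)/(0 − (-1.08)) = 0.876.
μ = -0.4155 − (-1.08)·0.876 = 0.531.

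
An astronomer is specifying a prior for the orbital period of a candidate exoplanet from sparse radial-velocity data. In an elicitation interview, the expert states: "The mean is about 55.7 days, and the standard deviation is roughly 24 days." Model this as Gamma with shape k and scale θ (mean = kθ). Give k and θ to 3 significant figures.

k ≈ 5.39, θ ≈ 10.3

For Gamma(k, scale θ): mean = kθ, variance = kθ², so CV = 1/√k.
CV = SD/mean = 24/55.7 = 0.4309, hence k = 1/CV² = 5.39.
Then θ = mean/k = 55.7/5.39 = 10.3.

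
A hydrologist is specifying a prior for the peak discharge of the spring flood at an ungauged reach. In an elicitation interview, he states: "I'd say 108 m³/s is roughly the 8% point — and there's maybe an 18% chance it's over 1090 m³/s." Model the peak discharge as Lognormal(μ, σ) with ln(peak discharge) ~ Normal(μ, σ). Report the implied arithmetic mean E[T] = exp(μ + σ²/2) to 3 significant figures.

E[T] ≈ 719 m³/s

If T ~ Lognormal(μ,σ) then ln T ~ Normal(μ,σ), so the p-quantile of ln T is μ + z_p·σ.
ln(108) = 4.682 and ln(1090) = 6.994; z_{0.08} = -1.405, z_{0.82} = 0.9154.
σ = (6.994 − 4.682)/(0.9154 − (-1.405)) = 0.996.
μ = 4.682 − (-1.405)·0.996 = 6.082.
E[T] = exp(μ + σ²/2) = exp(6.082 + 0.4963) = 719 m³/s.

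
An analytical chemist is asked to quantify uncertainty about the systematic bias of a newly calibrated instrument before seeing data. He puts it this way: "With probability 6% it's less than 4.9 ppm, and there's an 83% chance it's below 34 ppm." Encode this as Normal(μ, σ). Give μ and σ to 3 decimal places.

The p-quantile of Normal(μ,σ) is μ + z_p·σ, with z_{0.06} = -1.555 and z_{0.83} = 0.9542.
Eliminate σ: μ = (z₂·x₁ − z₁·x₂)/(z₂ − z₁) = (0.9542·4.9 − (-1.555)·34)/2.509 = 22.933.
Then σ = (x₂ − x₁)/(z₂ − z₁) = (34 − 4.9)/2.509 = 11.599.

μ = 22.933, σ = 11.599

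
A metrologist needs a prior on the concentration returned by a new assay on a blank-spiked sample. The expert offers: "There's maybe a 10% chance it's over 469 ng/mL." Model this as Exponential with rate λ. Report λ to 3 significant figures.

P(T > 469.0) = e^(−λ·469.0) = 0.1, so λ = −ln(0.1)/469.0 = 0.00491.

λ ≈ 0.00491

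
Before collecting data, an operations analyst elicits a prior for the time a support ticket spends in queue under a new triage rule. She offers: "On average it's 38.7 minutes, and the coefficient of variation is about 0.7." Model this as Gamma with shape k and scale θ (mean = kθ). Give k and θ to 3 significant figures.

k ≈ 2.04, θ ≈ 19

For Gamma(k, scale θ): mean = kθ, variance = kθ², so CV = 1/√k.
CV = 0.7, hence k = 1/CV² = 2.04.
Then θ = mean/k = 38.7/2.04 = 19.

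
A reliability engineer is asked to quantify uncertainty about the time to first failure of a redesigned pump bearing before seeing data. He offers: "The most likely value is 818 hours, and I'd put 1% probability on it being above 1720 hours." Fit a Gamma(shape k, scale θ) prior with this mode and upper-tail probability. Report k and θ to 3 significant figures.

Gamma(k,θ) with k>1 has mode (k−1)θ, so θ = 818/(k−1).
Need P(X < 1720) = 0.99 with θ tied to k this way. Start at k = 2, θ = 818: P(X<1720) ≈ 0.621.
Too low — raise k to concentrate. Iterating converges to k ≈ 9.81.
Then θ = 818/(9.81−1) ≈ 92.9.

k ≈ 9.81, θ ≈ 92.9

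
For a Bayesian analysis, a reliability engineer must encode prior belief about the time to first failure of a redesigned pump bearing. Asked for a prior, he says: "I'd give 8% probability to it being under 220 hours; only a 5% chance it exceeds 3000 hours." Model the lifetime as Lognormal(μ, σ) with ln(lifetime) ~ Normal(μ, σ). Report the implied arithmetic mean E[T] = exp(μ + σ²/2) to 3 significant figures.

E[T] ≈ 1060 hours

If T ~ Lognormal(μ,σ) then ln T ~ Normal(μ,σ), so the p-quantile of ln T is μ + z_p·σ.
ln(220) = 5.394 and ln(3000) = 8.006; z_{0.08} = -1.405, z_{0.95} = 1.645.
σ = (8.006 − 5.394)/(1.645 − (-1.405)) = 0.857.
μ = 5.394 − (-1.405)·0.857 = 6.597.
E[T] = exp(μ + σ²/2) = exp(6.597 + 0.3669) = 1060 hours.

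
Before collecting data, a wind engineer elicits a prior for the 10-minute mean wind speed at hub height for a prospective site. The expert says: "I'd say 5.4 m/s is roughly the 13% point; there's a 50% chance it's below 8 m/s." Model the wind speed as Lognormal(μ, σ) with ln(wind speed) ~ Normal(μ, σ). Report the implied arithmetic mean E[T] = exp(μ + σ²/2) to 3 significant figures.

If T ~ Lognormal(μ,σ) then ln T ~ Normal(μ,σ), so the p-quantile of ln T is μ + z_p·σ.
ln(5.4) = 1.686 and ln(8) = 2.079; z_{0.13} = -1.126, z_{0.5} = 0.
σ = (2.079 − 1.686)/(0 − (-1.126)) = 0.349.
μ = 1.686 − (-1.126)·0.349 = 2.079.
E[T] = exp(μ + σ²/2) = exp(2.079 + 0.0609) = 8.5 m/s.

E[T] ≈ 8.5 m/s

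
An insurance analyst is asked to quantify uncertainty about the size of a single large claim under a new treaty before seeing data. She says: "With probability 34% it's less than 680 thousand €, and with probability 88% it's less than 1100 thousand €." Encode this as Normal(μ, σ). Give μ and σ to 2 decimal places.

For Normal(μ,σ), the p-quantile is μ + z_p·σ. Here z_{0.34} = -0.4125, z_{0.88} = 1.175.
So 680 = μ − 0.4125σ and 1100 = μ + 1.175σ.
Subtracting: σ = (1100 − 680)/(1.175 − (-0.4125)) = 264.58.
Then μ = 680 − (-0.4125)·264.58 = 789.13.

μ = 789.13, σ = 264.58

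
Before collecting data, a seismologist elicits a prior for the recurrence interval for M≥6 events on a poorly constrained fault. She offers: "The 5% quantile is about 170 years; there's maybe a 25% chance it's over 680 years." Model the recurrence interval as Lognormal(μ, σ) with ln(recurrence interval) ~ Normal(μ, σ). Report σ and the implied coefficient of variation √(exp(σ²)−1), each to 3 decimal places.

If T ~ Lognormal(μ,σ) then ln T ~ Normal(μ,σ), so the p-quantile of ln T is μ + z_p·σ.
ln(170) = 5.136 and ln(680) = 6.522; z_{0.05} = -1.645, z_{0.75} = 0.6745.
σ = (6.522 − 5.136)/(0.6745 − (-1.645)) = 0.598.
μ = 5.136 − (-1.645)·0.598 = 6.119.
CV = √(exp(σ²)−1) = √(exp(0.3573)−1) = 0.655.

σ ≈ 0.598, CV ≈ 0.655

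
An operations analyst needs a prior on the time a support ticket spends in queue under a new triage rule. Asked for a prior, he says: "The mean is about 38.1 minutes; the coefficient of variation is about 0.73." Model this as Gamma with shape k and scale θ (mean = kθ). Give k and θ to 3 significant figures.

For Gamma(k, scale θ): mean = kθ, variance = kθ², so CV = 1/√k.
CV = 0.73, hence k = 1/CV² = 1.88.
Then θ = mean/k = 38.1/1.88 = 20.3.

k ≈ 1.88, θ ≈ 20.3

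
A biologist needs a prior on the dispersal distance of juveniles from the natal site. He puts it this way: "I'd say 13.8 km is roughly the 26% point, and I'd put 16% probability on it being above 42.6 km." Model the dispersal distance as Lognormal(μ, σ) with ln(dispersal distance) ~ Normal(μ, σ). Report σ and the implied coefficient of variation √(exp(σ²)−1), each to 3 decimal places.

If T ~ Lognormal(μ,σ) then ln T ~ Normal(μ,σ), so the p-quantile of ln T is μ + z_p·σ.
ln(13.8) = 2.625 and ln(42.6) = 3.752; z_{0.26} = -0.6433, z_{0.84} = 0.9945.
σ = (3.752 − 2.625)/(0.9945 − (-0.6433)) = 0.688.
μ = 2.625 − (-0.6433)·0.688 = 3.067.
CV = √(exp(σ²)−1) = √(exp(0.4737)−1) = 0.778.

σ ≈ 0.688, CV ≈ 0.778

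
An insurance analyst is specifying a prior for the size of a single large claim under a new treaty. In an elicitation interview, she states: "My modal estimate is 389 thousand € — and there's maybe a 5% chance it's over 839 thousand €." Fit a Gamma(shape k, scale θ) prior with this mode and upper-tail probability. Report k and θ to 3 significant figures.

k ≈ 5.66, θ ≈ 83.4

Gamma(k,θ) with k>1 has mode (k−1)θ, so θ = 389/(k−1).
Need P(X < 839) = 0.95 with θ tied to k this way. Start at k = 2, θ = 389: P(X<839) ≈ 0.635.
Too low — raise k to concentrate. Iterating converges to k ≈ 5.66.
Then θ = 389/(5.66−1) ≈ 83.4.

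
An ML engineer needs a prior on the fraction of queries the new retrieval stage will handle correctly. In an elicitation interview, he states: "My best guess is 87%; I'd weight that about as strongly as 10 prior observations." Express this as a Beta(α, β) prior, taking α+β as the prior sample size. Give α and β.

Under the effective-sample-size interpretation, Beta(α, β) has prior mean α/(α+β) and prior sample size α+β.
So α+β = 10 and α/(α+β) = 0.87, giving α = 0.87·10 = 8.7 and β = 10 − 8.7 = 1.3.

α = 8.7, β = 1.3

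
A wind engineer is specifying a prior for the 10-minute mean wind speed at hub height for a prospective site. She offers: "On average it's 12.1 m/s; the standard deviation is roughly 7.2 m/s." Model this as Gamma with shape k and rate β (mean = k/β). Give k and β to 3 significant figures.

For Gamma(k, rate β): mean = k/β, variance = k/β², so CV = 1/√k.
CV = SD/mean = 7.2/12.1 = 0.595, hence k = 1/CV² = 2.82.
Then β = k/mean = 2.82/12.1 = 0.233.

k ≈ 2.82, β ≈ 0.233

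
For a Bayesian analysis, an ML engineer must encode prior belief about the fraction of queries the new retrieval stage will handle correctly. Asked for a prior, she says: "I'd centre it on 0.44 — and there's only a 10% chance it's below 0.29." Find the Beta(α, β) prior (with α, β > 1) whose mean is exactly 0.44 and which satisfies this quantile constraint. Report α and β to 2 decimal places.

With mean 0.44 fixed, write α = 0.44s, β = 0.56s where s = α+β.
Need P(θ < 0.29) = 0.1 under Beta(0.44s, 0.56s). Normal approximation: (q−m)/√(m(1−m)/s) ≈ z_{0.1} = -1.28, so s ≈ 0.44·0.56·(-1.28)²/(0.29−0.44)² = 18.0.
At s = 18.0: P(θ<0.29) ≈ 0.095. Adjusting to match 0.1 gives s ≈ 17.24.
So α = 0.44·17.24 ≈ 7.59, β = 0.56·17.24 ≈ 9.65.

α ≈ 7.59, β ≈ 9.65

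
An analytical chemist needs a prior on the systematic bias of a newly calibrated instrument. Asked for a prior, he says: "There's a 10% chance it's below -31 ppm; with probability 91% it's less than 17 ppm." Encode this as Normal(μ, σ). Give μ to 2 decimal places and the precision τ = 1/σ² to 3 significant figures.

μ = -7.54, τ = 0.00298

The p-quantile of Normal(μ,σ) is μ + z_p·σ, with z_{0.1} = -1.282 and z_{0.91} = 1.341.
Eliminate σ: μ = (z₂·x₁ − z₁·x₂)/(z₂ − z₁) = (1.341·-31 − (-1.282)·17)/2.622 = -7.54.
Then σ = (x₂ − x₁)/(z₂ − z₁) = (17 − -31)/2.622 = 18.30.
Precision τ = 1/σ² = 1/18.3² = 0.00298.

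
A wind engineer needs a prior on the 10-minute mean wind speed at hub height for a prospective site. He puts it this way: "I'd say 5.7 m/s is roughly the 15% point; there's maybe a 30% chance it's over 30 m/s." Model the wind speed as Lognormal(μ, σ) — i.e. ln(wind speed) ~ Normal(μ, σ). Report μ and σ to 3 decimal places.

μ ≈ 2.843, σ ≈ 1.064

If T ~ Lognormal(μ,σ) then ln T ~ Normal(μ,σ), so the p-quantile of ln T is μ + z_p·σ.
ln(5.7) = 1.74 and ln(30) = 3.401; z_{0.15} = -1.036, z_{0.7} = 0.5244.
σ = (3.401 − 1.74)/(0.5244 − (-1.036)) = 1.064.
μ = 1.74 − (-1.036)·1.064 = 2.843.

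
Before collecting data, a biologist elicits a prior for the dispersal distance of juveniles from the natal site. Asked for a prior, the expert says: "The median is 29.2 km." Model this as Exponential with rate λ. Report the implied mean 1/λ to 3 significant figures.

Exponential median = ln 2 / λ, so λ = ln 2 / 29.2 = 0.0237.
Mean = 1/λ = 42.1 km.

mean ≈ 42.1 km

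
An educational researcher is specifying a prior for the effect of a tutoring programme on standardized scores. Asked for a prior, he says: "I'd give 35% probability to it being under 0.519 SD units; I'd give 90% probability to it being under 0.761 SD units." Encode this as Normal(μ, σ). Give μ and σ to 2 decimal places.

μ = 0.57, σ = 0.15

For Normal(μ,σ), the p-quantile is μ + z_p·σ. Here z_{0.35} = -0.3853, z_{0.9} = 1.282.
So 0.519 = μ − 0.3853σ and 0.761 = μ + 1.282σ.
Subtracting: σ = (0.761 − 0.519)/(1.282 − (-0.3853)) = 0.15.
Then μ = 0.519 − (-0.3853)·0.15 = 0.57.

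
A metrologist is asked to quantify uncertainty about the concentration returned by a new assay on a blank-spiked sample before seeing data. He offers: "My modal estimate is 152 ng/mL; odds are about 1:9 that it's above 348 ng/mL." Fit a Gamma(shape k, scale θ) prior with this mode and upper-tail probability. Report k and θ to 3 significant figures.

Gamma(k,θ) with k>1 has mode (k−1)θ, so θ = 152/(k−1).
Need P(X < 348) = 0.9 with θ tied to k this way. Start at k = 2, θ = 152: P(X<348) ≈ 0.667.
Too low — raise k to concentrate. Iterating converges to k ≈ 3.8.
Then θ = 152/(3.8−1) ≈ 54.2.

k ≈ 3.8, θ ≈ 54.2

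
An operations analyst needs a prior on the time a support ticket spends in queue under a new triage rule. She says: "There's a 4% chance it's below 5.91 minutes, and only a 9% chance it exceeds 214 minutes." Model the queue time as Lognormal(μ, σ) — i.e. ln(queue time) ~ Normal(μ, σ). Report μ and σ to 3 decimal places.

If T ~ Lognormal(μ,σ) then ln T ~ Normal(μ,σ), so the p-quantile of ln T is μ + z_p·σ.
ln(5.91) = 1.777 and ln(214) = 5.366; z_{0.04} = -1.751, z_{0.91} = 1.341.
σ = (5.366 − 1.777)/(1.341 − (-1.751)) = 1.161.
μ = 1.777 − (-1.751)·1.161 = 3.809.

μ ≈ 3.809, σ ≈ 1.161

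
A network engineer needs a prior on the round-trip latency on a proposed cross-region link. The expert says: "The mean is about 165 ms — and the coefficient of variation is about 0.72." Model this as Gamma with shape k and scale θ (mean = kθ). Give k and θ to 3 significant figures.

For Gamma(k, scale θ): mean = kθ, variance = kθ², so CV = 1/√k.
CV = 0.72, hence k = 1/CV² = 1.93.
Then θ = mean/k = 165/1.93 = 85.5.

k ≈ 1.93, θ ≈ 85.5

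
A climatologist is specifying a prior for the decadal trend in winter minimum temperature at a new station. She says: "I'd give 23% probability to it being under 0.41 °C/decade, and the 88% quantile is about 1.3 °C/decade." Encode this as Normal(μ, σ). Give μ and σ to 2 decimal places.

μ = 0.75, σ = 0.47

The p-quantile of Normal(μ,σ) is μ + z_p·σ, with z_{0.23} = -0.7388 and z_{0.88} = 1.175.
Eliminate σ: μ = (z₂·x₁ − z₁·x₂)/(z₂ − z₁) = (1.175·0.41 − (-0.7388)·1.3)/1.914 = 0.75.
Then σ = (x₂ − x₁)/(z₂ − z₁) = (1.3 − 0.41)/1.914 = 0.47.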